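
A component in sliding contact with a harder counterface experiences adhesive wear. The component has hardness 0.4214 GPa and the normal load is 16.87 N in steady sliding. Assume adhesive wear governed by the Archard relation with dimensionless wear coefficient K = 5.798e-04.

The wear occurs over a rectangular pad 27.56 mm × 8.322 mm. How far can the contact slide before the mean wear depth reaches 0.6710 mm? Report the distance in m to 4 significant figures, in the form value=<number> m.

value=6630 m

Each operation runs at exact precision; shown intermediates are rounded. Rounded just once to four significant figures.
Convert: Hardness H = 0.4214 GPa = 4.214e+08 Pa.
Convert: Pad sides 27.56 mm × 8.322 mm = 0.02756 m × 0.008322 m. Contact area A = 0.02756 m × 0.008322 m = 2.294e-04 m².
Convert: Depth limit h_lim = 0.6710 mm = 6.710e-04 m.
Expressed in SI base units: W = 16.87 N, H = 4.214e+08 Pa, K = 5.798e-04.
At the depth limit, V_lim = h_lim·A = 6.710e-04 · 2.294e-04 = 1.539e-07 m³.
Thus life L = V_lim·H/(K·W) = 1.539e-07 · 4.214e+08 / (5.798e-04 · 16.87) = 6630 m.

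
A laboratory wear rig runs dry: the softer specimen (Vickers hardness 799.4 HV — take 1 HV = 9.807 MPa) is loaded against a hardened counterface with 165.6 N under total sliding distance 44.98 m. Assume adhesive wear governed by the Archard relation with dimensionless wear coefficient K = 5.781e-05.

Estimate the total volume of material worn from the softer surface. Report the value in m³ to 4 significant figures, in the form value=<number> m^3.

The intermediates are printed rounded — all arithmetic maintains full precision; rounded just once, at 4 significant figures.
Convert: Hardness H = 799.4 HV × 9.807 MPa/HV = 7840 MPa = 7.840e+09 Pa.
As SI base values: W = 165.6 N, H = 7.840e+09 Pa, K = 5.781e-05.
The Archard volume V = K·W·L/H = 5.781e-05 · 165.6 · 44.98 / 7.840e+09 = 5.493e-11 m³.

value=5.493e-11 m^3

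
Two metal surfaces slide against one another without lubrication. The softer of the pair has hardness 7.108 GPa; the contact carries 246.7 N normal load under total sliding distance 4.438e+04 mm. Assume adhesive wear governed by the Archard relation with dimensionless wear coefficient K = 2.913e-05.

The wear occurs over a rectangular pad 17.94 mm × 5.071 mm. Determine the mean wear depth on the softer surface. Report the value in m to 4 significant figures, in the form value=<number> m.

value=4.932e-07 m

The algebra holds full float precision, and the intermediates appear rounded. Rounded once at the end to 4 significant digits.
Total distance L = 4.438e+04 mm = 44.38 m.
Hardness H = 7.108 GPa = 7.108e+09 Pa.
Pad sides 17.94 mm × 5.071 mm = 0.01794 m × 0.005071 m. Contact area A = 0.01794 m × 0.005071 m = 9.097e-05 m².
Collected in SI base units: W = 246.7 N, H = 7.108e+09 Pa, K = 2.913e-05.
By Archard's law, V = K·W·L/H = 2.913e-05 · 246.7 · 44.38 / 7.108e+09 = 4.487e-11 m³.
Wear depth h = V/A = 4.487e-11 / 9.097e-05 = 4.932e-07 m.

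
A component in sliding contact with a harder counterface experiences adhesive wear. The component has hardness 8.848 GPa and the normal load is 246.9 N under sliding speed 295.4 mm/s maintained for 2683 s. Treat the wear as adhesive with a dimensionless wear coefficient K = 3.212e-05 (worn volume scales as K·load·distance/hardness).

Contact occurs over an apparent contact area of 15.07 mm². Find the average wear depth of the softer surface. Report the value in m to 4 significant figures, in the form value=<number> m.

Intermediates are printed rounded. Each operation keeps exact precision; rounded once at the end, at four significant digits.
Convert: Sliding speed v = 295.4 mm/s = 0.2954 m/s. Sliding distance L = v·t = 0.2954 m/s × 2683 s = 792.6 m.
Convert: Hardness H = 8.848 GPa = 8.848e+09 Pa.
Convert: Contact area A = 15.07 mm² = 1.507e-05 m².
Working in SI base units: W = 246.9 N, H = 8.848e+09 Pa, K = 3.212e-05.
Archard volume V = K·W·L/H = 3.212e-05 · 246.9 · 792.6 / 8.848e+09 = 7.104e-10 m³.
Depth of wear h = V/A = 7.104e-10 / 1.507e-05 = 4.714e-05 m.

value=4.714e-05 m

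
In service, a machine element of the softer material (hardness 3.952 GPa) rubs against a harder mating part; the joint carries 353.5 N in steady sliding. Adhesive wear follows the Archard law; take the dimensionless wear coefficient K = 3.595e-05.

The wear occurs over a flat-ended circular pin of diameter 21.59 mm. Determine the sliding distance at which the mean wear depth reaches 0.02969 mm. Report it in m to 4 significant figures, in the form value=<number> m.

The computation maintains exact precision, and intermediate values are displayed rounded, and rounded just once, at four significant figures.
Convert: Hardness H = 3.952 GPa = 3.952e+09 Pa.
Convert: Pin diameter d = 21.59 mm = 0.02159 m. Contact area A = π·d²/4 = π·(0.02159 m)²/4 = 3.661e-04 m².
Convert: Depth limit h_lim = 0.02969 mm = 2.969e-05 m.
SI base units throughout: W = 353.5 N, H = 3.952e+09 Pa, K = 3.595e-05.
Allowed volume V_lim = h_lim·A = 2.969e-05 · 3.661e-04 = 1.087e-08 m³.
Thus life L = V_lim·H/(K·W) = 1.087e-08 · 3.952e+09 / (3.595e-05 · 353.5) = 3380 m.

value=3380 m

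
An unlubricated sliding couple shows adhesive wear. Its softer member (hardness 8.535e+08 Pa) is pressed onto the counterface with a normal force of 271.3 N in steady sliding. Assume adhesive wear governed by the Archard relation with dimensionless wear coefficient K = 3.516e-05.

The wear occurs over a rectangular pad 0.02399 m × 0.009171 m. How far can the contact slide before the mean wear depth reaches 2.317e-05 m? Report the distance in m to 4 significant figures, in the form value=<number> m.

Every step carries full float precision. Intermediates are printed rounded, and a single final rounding to four significant figures.
Convert: Contact area A = 0.02399 m × 0.009171 m = 2.200e-04 m².
As SI base values: W = 271.3 N, H = 8.535e+08 Pa, K = 3.516e-05.
Permissible volume V_lim = h_lim·A = 2.317e-05 · 2.200e-04 = 5.098e-09 m³.
Sliding life L = V_lim·H/(K·W) = 5.098e-09 · 8.535e+08 / (3.516e-05 · 271.3) = 456.1 m.

value=456.1 m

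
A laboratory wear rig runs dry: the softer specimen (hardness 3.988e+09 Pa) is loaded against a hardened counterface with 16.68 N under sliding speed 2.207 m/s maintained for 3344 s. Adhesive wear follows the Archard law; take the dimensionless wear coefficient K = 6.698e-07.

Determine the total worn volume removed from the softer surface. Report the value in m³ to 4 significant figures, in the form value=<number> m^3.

value=2.068e-11 m^3

Intermediates are printed rounded, and all arithmetic runs at full precision, and one final rounding, at 4 significant figures.
Convert: Total distance L = v·t = 2.207 m/s × 3344 s = 7380 m.
In SI base units, W = 16.68 N, H = 3.988e+09 Pa, K = 6.698e-07.
The Archard volume V = K·W·L/H = 6.698e-07 · 16.68 · 7380 / 3.988e+09 = 2.068e-11 m³.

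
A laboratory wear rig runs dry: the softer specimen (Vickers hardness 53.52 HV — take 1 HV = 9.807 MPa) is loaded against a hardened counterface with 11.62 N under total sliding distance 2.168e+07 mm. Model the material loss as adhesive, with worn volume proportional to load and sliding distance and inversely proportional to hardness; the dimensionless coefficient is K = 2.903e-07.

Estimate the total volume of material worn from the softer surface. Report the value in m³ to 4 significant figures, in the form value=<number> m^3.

The computation holds exact precision; intermediates are displayed rounded — one last rounding to four significant figures.
Sliding distance L = 2.168e+07 mm = 2.168e+04 m.
Hardness H = 53.52 HV × 9.807 MPa/HV = 524.9 MPa = 5.249e+08 Pa.
In SI base units: W = 11.62 N, H = 5.249e+08 Pa, K = 2.903e-07.
The Archard volume V = K·W·L/H = 2.903e-07 · 11.62 · 2.168e+04 / 5.249e+08 = 1.393e-10 m³.

value=1.393e-10 m^3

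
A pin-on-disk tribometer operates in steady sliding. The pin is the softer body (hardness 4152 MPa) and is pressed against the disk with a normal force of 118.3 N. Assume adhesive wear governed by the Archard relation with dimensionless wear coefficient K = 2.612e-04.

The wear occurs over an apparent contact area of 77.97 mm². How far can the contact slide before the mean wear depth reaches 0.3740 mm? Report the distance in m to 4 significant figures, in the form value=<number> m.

Each operation carries full precision; the intermediates are printed rounded — rounded once at the end, at 4 significant digits.
Convert: Hardness H = 4152 MPa = 4.152e+09 Pa.
Convert: Contact area A = 77.97 mm² = 7.797e-05 m².
Convert: Depth limit h_lim = 0.3740 mm = 3.740e-04 m.
Collected in SI base units: W = 118.3 N, H = 4.152e+09 Pa, K = 2.612e-04.
Wearable volume V_lim = h_lim·A = 3.740e-04 · 7.797e-05 = 2.916e-08 m³.
Life L = V_lim·H/(K·W) = 2.916e-08 · 4.152e+09 / (2.612e-04 · 118.3) = 3918 m.

value=3918 m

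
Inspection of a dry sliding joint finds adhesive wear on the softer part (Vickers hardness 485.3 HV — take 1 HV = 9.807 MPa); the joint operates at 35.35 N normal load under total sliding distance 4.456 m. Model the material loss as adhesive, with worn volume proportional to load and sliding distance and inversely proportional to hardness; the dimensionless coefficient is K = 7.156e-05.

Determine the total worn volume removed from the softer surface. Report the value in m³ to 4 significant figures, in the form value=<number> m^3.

value=2.368e-12 m^3

All working math holds full float precision — shown intermediates are rounded — rounded once at the end, at four significant figures.
Hardness H = 485.3 HV × 9.807 MPa/HV = 4759 MPa = 4.759e+09 Pa.
SI base units throughout: W = 35.35 N, H = 4.759e+09 Pa, K = 7.156e-05.
Worn volume V = K·W·L/H = 7.156e-05 · 35.35 · 4.456 / 4.759e+09 = 2.368e-12 m³.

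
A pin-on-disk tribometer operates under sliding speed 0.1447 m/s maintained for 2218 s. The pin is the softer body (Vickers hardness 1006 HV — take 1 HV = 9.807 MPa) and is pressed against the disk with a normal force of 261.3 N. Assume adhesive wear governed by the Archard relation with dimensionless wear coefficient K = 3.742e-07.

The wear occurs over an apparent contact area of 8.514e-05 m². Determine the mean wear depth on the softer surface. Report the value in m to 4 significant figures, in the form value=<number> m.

Each operation keeps full float precision; intermediate values are displayed rounded; rounded just once: four significant digits.
The distance L = v·t = 0.1447 m/s × 2218 s = 320.9 m.
Hardness H = 1006 HV × 9.807 MPa/HV = 9866 MPa = 9.866e+09 Pa.
SI base units throughout: W = 261.3 N, H = 9.866e+09 Pa, K = 3.742e-07.
Volume removed: V = K·W·L/H = 3.742e-07 · 261.3 · 320.9 / 9.866e+09 = 3.181e-12 m³.
Wear depth h = V/A = 3.181e-12 / 8.514e-05 = 3.736e-08 m.

value=3.736e-08 m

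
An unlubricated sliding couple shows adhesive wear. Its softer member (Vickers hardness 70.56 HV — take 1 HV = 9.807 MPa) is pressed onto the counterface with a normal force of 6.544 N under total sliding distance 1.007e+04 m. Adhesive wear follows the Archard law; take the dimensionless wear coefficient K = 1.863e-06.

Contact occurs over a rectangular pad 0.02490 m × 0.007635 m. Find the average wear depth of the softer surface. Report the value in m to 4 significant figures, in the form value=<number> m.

All working math holds full float precision; intermediates are shown rounded — a lone final rounding to 4 significant digits.
Convert: Hardness H = 70.56 HV × 9.807 MPa/HV = 692.0 MPa = 6.920e+08 Pa.
Convert: Contact area A = 0.02490 m × 0.007635 m = 1.901e-04 m².
SI base units throughout: W = 6.544 N, H = 6.920e+08 Pa, K = 1.863e-06.
Archard volume V = K·W·L/H = 1.863e-06 · 6.544 · 1.007e+04 / 6.920e+08 = 1.774e-10 m³.
Depth h = V/A = 1.774e-10 / 1.901e-04 = 9.332e-07 m.

value=9.332e-07 m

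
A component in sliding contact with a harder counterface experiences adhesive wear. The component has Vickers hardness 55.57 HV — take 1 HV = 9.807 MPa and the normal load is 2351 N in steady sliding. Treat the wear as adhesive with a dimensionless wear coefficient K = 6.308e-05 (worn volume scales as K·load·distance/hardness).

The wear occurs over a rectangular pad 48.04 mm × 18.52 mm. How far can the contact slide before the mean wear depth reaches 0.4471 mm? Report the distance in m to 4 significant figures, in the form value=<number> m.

The algebra keeps exact precision, and quoted intermediates are rounded, and one final rounding, at 4 significant digits.
Hardness H = 55.57 HV × 9.807 MPa/HV = 545.0 MPa = 5.450e+08 Pa.
Pad sides 48.04 mm × 18.52 mm = 0.04804 m × 0.01852 m. Contact area A = 0.04804 m × 0.01852 m = 8.897e-04 m².
Depth limit h_lim = 0.4471 mm = 4.471e-04 m.
In SI base units: W = 2351 N, H = 5.450e+08 Pa, K = 6.308e-05.
Wearable volume V_lim = h_lim·A = 4.471e-04 · 8.897e-04 = 3.978e-07 m³.
Sliding life L = V_lim·H/(K·W) = 3.978e-07 · 5.450e+08 / (6.308e-05 · 2351) = 1462 m.

value=1462 m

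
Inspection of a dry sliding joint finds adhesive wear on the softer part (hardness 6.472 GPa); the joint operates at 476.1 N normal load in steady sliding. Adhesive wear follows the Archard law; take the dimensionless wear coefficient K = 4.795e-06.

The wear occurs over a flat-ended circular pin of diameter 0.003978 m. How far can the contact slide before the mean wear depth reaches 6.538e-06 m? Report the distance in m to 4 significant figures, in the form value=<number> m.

Each operation holds exact precision; quoted intermediates are rounded. Rounded just once to four significant digits.
Hardness H = 6.472 GPa = 6.472e+09 Pa.
Contact area A = π·d²/4 = π·(0.003978 m)²/4 = 1.243e-05 m².
Expressed in SI base units: W = 476.1 N, H = 6.472e+09 Pa, K = 4.795e-06.
Volume at the limit: V_lim = h_lim·A = 6.538e-06 · 1.243e-05 = 8.126e-11 m³.
Inverting, life L = V_lim·H/(K·W) = 8.126e-11 · 6.472e+09 / (4.795e-06 · 476.1) = 230.4 m.

value=230.4 m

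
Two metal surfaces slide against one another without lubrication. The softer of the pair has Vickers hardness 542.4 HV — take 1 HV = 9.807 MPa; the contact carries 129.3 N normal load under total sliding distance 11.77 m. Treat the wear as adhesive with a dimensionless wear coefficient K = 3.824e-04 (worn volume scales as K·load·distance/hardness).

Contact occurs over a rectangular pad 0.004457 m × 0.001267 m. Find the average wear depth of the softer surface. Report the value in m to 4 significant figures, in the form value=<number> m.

Each operation runs at exact precision; intermediate values are displayed rounded — a single final rounding, at 4 significant figures.
Hardness H = 542.4 HV × 9.807 MPa/HV = 5319 MPa = 5.319e+09 Pa.
Contact area A = 0.004457 m × 0.001267 m = 5.647e-06 m².
Expressed in SI base units: W = 129.3 N, H = 5.319e+09 Pa, K = 3.824e-04.
The Archard volume V = K·W·L/H = 3.824e-04 · 129.3 · 11.77 / 5.319e+09 = 1.094e-10 m³.
Mean depth h = V/A = 1.094e-10 / 5.647e-06 = 1.937e-05 m.

value=1.937e-05 m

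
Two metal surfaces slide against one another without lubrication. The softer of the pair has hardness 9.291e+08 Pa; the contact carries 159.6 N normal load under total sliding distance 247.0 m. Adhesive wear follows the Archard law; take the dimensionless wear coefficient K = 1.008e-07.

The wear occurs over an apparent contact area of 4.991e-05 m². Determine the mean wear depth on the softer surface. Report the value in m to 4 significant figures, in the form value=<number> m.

Shown intermediates are rounded. Each operation carries full precision. Rounded just once to 4 significant digits.
Restated in SI base units: W = 159.6 N, H = 9.291e+08 Pa, K = 1.008e-07.
Wear volume V = K·W·L/H = 1.008e-07 · 159.6 · 247.0 / 9.291e+08 = 4.277e-12 m³.
Depth of wear h = V/A = 4.277e-12 / 4.991e-05 = 8.569e-08 m.

value=8.569e-08 m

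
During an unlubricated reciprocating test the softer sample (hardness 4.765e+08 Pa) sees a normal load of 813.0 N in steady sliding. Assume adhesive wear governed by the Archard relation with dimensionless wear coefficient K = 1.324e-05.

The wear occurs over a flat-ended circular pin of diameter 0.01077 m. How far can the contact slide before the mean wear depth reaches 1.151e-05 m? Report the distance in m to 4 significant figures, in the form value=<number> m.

All arithmetic carries full float precision — intermediate values are displayed rounded, and a single final rounding to 4 significant figures.
Convert: Contact area A = π·d²/4 = π·(0.01077 m)²/4 = 9.110e-05 m².
SI base units throughout: W = 813.0 N, H = 4.765e+08 Pa, K = 1.324e-05.
Permissible volume V_lim = h_lim·A = 1.151e-05 · 9.110e-05 = 1.049e-09 m³.
Life L = V_lim·H/(K·W) = 1.049e-09 · 4.765e+08 / (1.324e-05 · 813.0) = 46.42 m.

value=46.42 m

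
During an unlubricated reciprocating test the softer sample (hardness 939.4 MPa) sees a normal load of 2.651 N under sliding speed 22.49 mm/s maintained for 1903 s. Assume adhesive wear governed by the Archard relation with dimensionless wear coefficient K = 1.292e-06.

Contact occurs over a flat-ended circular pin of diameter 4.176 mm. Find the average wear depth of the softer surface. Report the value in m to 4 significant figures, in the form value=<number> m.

value=1.139e-08 m

Each operation holds full precision, and intermediates are shown rounded — rounded just once, at 4 significant digits.
Sliding speed v = 22.49 mm/s = 0.02249 m/s. The distance L = v·t = 0.02249 m/s × 1903 s = 42.80 m.
Hardness H = 939.4 MPa = 9.394e+08 Pa.
Pin diameter d = 4.176 mm = 0.004176 m. Contact area A = π·d²/4 = π·(0.004176 m)²/4 = 1.370e-05 m².
Working in SI base units: W = 2.651 N, H = 9.394e+08 Pa, K = 1.292e-06.
Worn volume V = K·W·L/H = 1.292e-06 · 2.651 · 42.80 / 9.394e+08 = 1.560e-13 m³.
Depth of wear h = V/A = 1.560e-13 / 1.370e-05 = 1.139e-08 m.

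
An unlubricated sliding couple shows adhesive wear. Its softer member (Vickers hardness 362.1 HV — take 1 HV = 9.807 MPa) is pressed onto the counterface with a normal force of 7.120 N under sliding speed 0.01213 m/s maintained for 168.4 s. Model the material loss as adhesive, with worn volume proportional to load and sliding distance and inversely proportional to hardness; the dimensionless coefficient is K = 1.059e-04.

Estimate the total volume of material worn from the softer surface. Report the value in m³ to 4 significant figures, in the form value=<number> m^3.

All arithmetic keeps full float precision. Intermediate values are printed rounded, and rounded just once, at 4 significant figures.
Convert: Path length L = v·t = 0.01213 m/s × 168.4 s = 2.043 m.
Convert: Hardness H = 362.1 HV × 9.807 MPa/HV = 3551 MPa = 3.551e+09 Pa.
Expressed in SI base units: W = 7.120 N, H = 3.551e+09 Pa, K = 1.059e-04.
The Archard volume V = K·W·L/H = 1.059e-04 · 7.120 · 2.043 / 3.551e+09 = 4.337e-13 m³.

value=4.337e-13 m^3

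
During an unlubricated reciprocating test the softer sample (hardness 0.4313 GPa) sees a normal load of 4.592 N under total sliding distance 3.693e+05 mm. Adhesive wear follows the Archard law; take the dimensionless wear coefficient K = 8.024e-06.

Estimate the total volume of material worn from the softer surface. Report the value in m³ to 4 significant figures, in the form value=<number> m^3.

Intermediate values are printed rounded, and all working math carries full float precision. Rounded just once: four significant figures.
Convert: Path length L = 3.693e+05 mm = 369.3 m.
Convert: Hardness H = 0.4313 GPa = 4.313e+08 Pa.
SI base units throughout: W = 4.592 N, H = 4.313e+08 Pa, K = 8.024e-06.
By Archard's law, V = K·W·L/H = 8.024e-06 · 4.592 · 369.3 / 4.313e+08 = 3.155e-11 m³.

value=3.155e-11 m^3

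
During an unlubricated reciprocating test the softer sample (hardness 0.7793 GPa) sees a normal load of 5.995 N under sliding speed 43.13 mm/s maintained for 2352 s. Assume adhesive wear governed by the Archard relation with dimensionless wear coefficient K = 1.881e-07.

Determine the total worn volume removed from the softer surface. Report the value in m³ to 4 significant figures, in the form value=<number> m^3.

value=1.468e-13 m^3

Intermediates are shown rounded — each operation maintains exact precision; one final rounding, at four significant figures.
Sliding speed v = 43.13 mm/s = 0.04313 m/s. Sliding distance L = v·t = 0.04313 m/s × 2352 s = 101.4 m.
Hardness H = 0.7793 GPa = 7.793e+08 Pa.
In SI base units: W = 5.995 N, H = 7.793e+08 Pa, K = 1.881e-07.
Worn volume V = K·W·L/H = 1.881e-07 · 5.995 · 101.4 / 7.793e+08 = 1.468e-13 m³.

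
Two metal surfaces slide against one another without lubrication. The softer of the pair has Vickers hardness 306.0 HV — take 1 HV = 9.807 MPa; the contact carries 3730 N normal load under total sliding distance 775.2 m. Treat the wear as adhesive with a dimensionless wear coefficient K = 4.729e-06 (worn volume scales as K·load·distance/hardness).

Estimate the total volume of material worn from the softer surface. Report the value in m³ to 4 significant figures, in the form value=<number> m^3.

value=4.557e-09 m^3

Intermediates appear rounded; every step carries exact precision, and one last rounding to 4 significant figures.
Convert: Hardness H = 306.0 HV × 9.807 MPa/HV = 3001 MPa = 3.001e+09 Pa.
Working in SI base units: W = 3730 N, H = 3.001e+09 Pa, K = 4.729e-06.
Wear volume V = K·W·L/H = 4.729e-06 · 3730 · 775.2 / 3.001e+09 = 4.557e-09 m³.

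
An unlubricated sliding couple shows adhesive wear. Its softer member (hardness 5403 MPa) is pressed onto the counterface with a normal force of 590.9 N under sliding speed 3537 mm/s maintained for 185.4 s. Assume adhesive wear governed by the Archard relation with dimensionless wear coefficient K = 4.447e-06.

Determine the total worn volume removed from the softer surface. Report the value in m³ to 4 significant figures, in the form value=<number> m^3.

value=3.189e-10 m^3

All arithmetic maintains full precision — quoted intermediates are rounded. Rounded once at the end to 4 significant figures.
Sliding speed v = 3537 mm/s = 3.537 m/s. Distance covered L = v·t = 3.537 m/s × 185.4 s = 655.8 m.
Hardness H = 5403 MPa = 5.403e+09 Pa.
SI base units throughout: W = 590.9 N, H = 5.403e+09 Pa, K = 4.447e-06.
The Archard volume V = K·W·L/H = 4.447e-06 · 590.9 · 655.8 / 5.403e+09 = 3.189e-10 m³.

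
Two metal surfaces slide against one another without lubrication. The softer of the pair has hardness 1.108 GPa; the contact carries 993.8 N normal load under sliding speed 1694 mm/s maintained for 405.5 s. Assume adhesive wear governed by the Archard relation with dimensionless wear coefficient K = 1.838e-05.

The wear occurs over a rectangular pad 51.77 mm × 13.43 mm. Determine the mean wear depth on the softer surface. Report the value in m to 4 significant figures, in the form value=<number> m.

Every step keeps exact precision; shown intermediates are rounded; rounded once at the end to 4 significant figures.
Sliding speed v = 1694 mm/s = 1.694 m/s. Total distance L = v·t = 1.694 m/s × 405.5 s = 686.9 m.
Hardness H = 1.108 GPa = 1.108e+09 Pa.
Pad sides 51.77 mm × 13.43 mm = 0.05177 m × 0.01343 m. Contact area A = 0.05177 m × 0.01343 m = 6.953e-04 m².
Expressed in SI base units: W = 993.8 N, H = 1.108e+09 Pa, K = 1.838e-05.
The Archard volume V = K·W·L/H = 1.838e-05 · 993.8 · 686.9 / 1.108e+09 = 1.132e-08 m³.
Depth of wear h = V/A = 1.132e-08 / 6.953e-04 = 1.629e-05 m.

value=1.629e-05 m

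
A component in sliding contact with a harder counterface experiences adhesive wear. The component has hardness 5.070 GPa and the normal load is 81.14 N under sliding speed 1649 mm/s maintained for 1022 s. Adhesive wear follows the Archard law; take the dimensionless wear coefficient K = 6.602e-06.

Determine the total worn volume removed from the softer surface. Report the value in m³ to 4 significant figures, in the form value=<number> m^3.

Intermediate values are displayed rounded; the algebra maintains exact precision; one last rounding to 4 significant digits.
Convert: Sliding speed v = 1649 mm/s = 1.649 m/s. Distance L = v·t = 1.649 m/s × 1022 s = 1685 m.
Convert: Hardness H = 5.070 GPa = 5.070e+09 Pa.
Working in SI base units: W = 81.14 N, H = 5.070e+09 Pa, K = 6.602e-06.
Volume removed: V = K·W·L/H = 6.602e-06 · 81.14 · 1685 / 5.070e+09 = 1.781e-10 m³.

value=1.781e-10 m^3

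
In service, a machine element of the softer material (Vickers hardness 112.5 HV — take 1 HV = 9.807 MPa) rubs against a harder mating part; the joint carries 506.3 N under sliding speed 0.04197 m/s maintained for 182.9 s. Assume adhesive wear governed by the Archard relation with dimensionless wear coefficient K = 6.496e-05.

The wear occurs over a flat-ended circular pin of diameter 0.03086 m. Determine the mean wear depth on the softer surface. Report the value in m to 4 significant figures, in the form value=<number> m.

value=3.059e-07 m

Each operation maintains full precision. Shown intermediates are rounded. Rounded once at the end to 4 significant figures.
Convert: Sliding distance L = v·t = 0.04197 m/s × 182.9 s = 7.676 m.
Convert: Hardness H = 112.5 HV × 9.807 MPa/HV = 1103 MPa = 1.103e+09 Pa.
Convert: Contact area A = π·d²/4 = π·(0.03086 m)²/4 = 7.480e-04 m².
In SI base units: W = 506.3 N, H = 1.103e+09 Pa, K = 6.496e-05.
Wear volume V = K·W·L/H = 6.496e-05 · 506.3 · 7.676 / 1.103e+09 = 2.288e-10 m³.
Mean depth h = V/A = 2.288e-10 / 7.480e-04 = 3.059e-07 m.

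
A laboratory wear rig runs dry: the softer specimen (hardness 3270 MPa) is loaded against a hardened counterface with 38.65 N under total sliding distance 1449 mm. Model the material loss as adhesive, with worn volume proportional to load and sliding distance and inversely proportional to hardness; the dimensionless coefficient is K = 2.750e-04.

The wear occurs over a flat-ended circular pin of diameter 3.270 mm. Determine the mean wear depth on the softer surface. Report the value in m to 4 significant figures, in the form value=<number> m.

value=5.608e-07 m

The algebra keeps exact precision; the intermediates are printed rounded; a lone final rounding to 4 significant digits.
Path length L = 1449 mm = 1.449 m.
Hardness H = 3270 MPa = 3.270e+09 Pa.
Pin diameter d = 3.270 mm = 0.003270 m. Contact area A = π·d²/4 = π·(0.003270 m)²/4 = 8.398e-06 m².
Expressed in SI base units: W = 38.65 N, H = 3.270e+09 Pa, K = 2.750e-04.
Wear volume V = K·W·L/H = 2.750e-04 · 38.65 · 1.449 / 3.270e+09 = 4.710e-12 m³.
Wear depth h = V/A = 4.710e-12 / 8.398e-06 = 5.608e-07 m.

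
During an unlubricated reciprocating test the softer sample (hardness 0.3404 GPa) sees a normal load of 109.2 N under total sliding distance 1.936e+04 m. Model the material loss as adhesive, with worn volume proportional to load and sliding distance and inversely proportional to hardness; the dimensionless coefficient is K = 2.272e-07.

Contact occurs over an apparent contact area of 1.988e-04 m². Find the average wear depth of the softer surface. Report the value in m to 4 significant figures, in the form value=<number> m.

All arithmetic holds full precision; intermediate values are printed rounded, and rounded once at the end, at 4 significant digits.
Convert: Hardness H = 0.3404 GPa = 3.404e+08 Pa.
SI base units throughout: W = 109.2 N, H = 3.404e+08 Pa, K = 2.272e-07.
Wear volume V = K·W·L/H = 2.272e-07 · 109.2 · 1.936e+04 / 3.404e+08 = 1.411e-09 m³.
Depth h = V/A = 1.411e-09 / 1.988e-04 = 7.098e-06 m.

value=7.098e-06 m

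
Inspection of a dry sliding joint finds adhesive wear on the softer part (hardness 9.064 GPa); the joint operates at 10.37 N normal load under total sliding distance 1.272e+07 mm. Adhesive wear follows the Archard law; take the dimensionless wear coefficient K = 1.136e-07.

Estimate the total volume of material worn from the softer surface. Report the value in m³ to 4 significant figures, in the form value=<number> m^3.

The computation runs at full precision. Printed values are rounded, and one last rounding, at 4 significant figures.
Convert: The distance L = 1.272e+07 mm = 1.272e+04 m.
Convert: Hardness H = 9.064 GPa = 9.064e+09 Pa.
In SI base units: W = 10.37 N, H = 9.064e+09 Pa, K = 1.136e-07.
Archard relation: V = K·W·L/H = 1.136e-07 · 10.37 · 1.272e+04 / 9.064e+09 = 1.653e-12 m³.

value=1.653e-12 m^3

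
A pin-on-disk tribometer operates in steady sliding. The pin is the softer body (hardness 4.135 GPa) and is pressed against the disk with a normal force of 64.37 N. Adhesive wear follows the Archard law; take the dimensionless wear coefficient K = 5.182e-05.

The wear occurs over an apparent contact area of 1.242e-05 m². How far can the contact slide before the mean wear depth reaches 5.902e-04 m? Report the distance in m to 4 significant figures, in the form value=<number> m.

value=9087 m

Every step runs at full precision, and the intermediates are displayed rounded. Rounded once at the end: 4 significant figures.
Convert: Hardness H = 4.135 GPa = 4.135e+09 Pa.
As SI base values: W = 64.37 N, H = 4.135e+09 Pa, K = 5.182e-05.
Limit volume V_lim = h_lim·A = 5.902e-04 · 1.242e-05 = 7.330e-09 m³.
Thus life L = V_lim·H/(K·W) = 7.330e-09 · 4.135e+09 / (5.182e-05 · 64.37) = 9087 m.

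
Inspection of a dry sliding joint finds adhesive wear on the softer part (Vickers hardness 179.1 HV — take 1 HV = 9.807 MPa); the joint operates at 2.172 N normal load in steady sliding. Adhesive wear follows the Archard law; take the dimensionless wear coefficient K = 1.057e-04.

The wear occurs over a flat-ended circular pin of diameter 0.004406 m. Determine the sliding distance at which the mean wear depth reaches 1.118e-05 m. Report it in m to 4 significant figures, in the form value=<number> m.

value=1304 m

Every step runs at exact precision. Quoted intermediates are rounded — a single final rounding, at four significant digits.
Convert: Hardness H = 179.1 HV × 9.807 MPa/HV = 1756 MPa = 1.756e+09 Pa.
Convert: Contact area A = π·d²/4 = π·(0.004406 m)²/4 = 1.525e-05 m².
In SI base units, W = 2.172 N, H = 1.756e+09 Pa, K = 1.057e-04.
Limit volume V_lim = h_lim·A = 1.118e-05 · 1.525e-05 = 1.705e-10 m³.
Sliding life L = V_lim·H/(K·W) = 1.705e-10 · 1.756e+09 / (1.057e-04 · 2.172) = 1304 m.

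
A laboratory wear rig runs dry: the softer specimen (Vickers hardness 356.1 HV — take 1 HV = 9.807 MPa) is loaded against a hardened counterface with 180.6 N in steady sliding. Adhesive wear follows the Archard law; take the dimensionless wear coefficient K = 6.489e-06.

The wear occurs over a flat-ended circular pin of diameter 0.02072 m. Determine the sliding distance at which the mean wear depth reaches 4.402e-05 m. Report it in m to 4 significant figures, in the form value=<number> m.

Intermediates are displayed rounded; each operation keeps full precision, and rounded just once, at 4 significant digits.
Convert: Hardness H = 356.1 HV × 9.807 MPa/HV = 3492 MPa = 3.492e+09 Pa.
Convert: Contact area A = π·d²/4 = π·(0.02072 m)²/4 = 3.372e-04 m².
As SI base values: W = 180.6 N, H = 3.492e+09 Pa, K = 6.489e-06.
Permissible volume V_lim = h_lim·A = 4.402e-05 · 3.372e-04 = 1.484e-08 m³.
Thus life L = V_lim·H/(K·W) = 1.484e-08 · 3.492e+09 / (6.489e-06 · 180.6) = 4.423e+04 m.

value=4.423e+04 m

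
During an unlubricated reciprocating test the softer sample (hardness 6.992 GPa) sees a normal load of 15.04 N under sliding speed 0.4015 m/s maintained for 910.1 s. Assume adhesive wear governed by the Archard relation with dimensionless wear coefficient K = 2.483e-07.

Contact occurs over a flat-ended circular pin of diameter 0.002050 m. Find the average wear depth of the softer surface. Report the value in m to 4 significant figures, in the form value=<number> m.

value=5.913e-08 m

Every step carries exact precision. Intermediate values are printed rounded; one final rounding, at four significant figures.
Convert: Distance L = v·t = 0.4015 m/s × 910.1 s = 365.4 m.
Convert: Hardness H = 6.992 GPa = 6.992e+09 Pa.
Convert: Contact area A = π·d²/4 = π·(0.002050 m)²/4 = 3.301e-06 m².
Collected in SI base units: W = 15.04 N, H = 6.992e+09 Pa, K = 2.483e-07.
Volume removed: V = K·W·L/H = 2.483e-07 · 15.04 · 365.4 / 6.992e+09 = 1.952e-13 m³.
Average depth h = V/A = 1.952e-13 / 3.301e-06 = 5.913e-08 m.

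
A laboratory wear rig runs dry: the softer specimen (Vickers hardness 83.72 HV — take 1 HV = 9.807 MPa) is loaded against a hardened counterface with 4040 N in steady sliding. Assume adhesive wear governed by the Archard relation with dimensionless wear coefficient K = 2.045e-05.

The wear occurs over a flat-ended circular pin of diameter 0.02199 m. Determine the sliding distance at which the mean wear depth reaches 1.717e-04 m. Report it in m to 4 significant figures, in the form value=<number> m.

value=648.0 m

The intermediates are shown rounded, and all working math keeps full float precision, and rounded once at the end to four significant figures.
Hardness H = 83.72 HV × 9.807 MPa/HV = 821.0 MPa = 8.210e+08 Pa.
Contact area A = π·d²/4 = π·(0.02199 m)²/4 = 3.798e-04 m².
Expressed in SI base units: W = 4040 N, H = 8.210e+08 Pa, K = 2.045e-05.
Wearable volume V_lim = h_lim·A = 1.717e-04 · 3.798e-04 = 6.521e-08 m³.
Thus life L = V_lim·H/(K·W) = 6.521e-08 · 8.210e+08 / (2.045e-05 · 4040) = 648.0 m.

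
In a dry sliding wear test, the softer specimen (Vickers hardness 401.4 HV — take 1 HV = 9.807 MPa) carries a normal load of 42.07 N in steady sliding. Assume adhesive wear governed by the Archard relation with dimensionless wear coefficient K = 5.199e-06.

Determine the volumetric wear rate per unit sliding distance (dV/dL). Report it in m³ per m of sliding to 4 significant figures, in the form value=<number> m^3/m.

Intermediates are shown rounded, and all arithmetic runs at full precision; rounded just once to 4 significant digits.
Convert: Hardness H = 401.4 HV × 9.807 MPa/HV = 3937 MPa = 3.937e+09 Pa.
SI base units throughout: W = 42.07 N, H = 3.937e+09 Pa, K = 5.199e-06.
Volumetric rate dV/dL = K·W/H (no L dependence): 5.199e-06 · 42.07 / 3.937e+09 = 5.556e-14 m³/m.

value=5.556e-14 m^3/m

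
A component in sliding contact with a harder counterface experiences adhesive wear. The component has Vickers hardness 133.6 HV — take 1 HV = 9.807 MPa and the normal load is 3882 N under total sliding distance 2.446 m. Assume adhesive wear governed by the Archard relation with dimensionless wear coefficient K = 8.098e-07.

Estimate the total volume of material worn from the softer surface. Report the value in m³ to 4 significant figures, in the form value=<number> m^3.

Shown intermediates are rounded; the algebra carries full float precision; rounded just once to 4 significant figures.
Hardness H = 133.6 HV × 9.807 MPa/HV = 1310 MPa = 1.310e+09 Pa.
In SI base units: W = 3882 N, H = 1.310e+09 Pa, K = 8.098e-07.
Apply Archard: V = K·W·L/H = 8.098e-07 · 3882 · 2.446 / 1.310e+09 = 5.869e-12 m³.

value=5.869e-12 m^3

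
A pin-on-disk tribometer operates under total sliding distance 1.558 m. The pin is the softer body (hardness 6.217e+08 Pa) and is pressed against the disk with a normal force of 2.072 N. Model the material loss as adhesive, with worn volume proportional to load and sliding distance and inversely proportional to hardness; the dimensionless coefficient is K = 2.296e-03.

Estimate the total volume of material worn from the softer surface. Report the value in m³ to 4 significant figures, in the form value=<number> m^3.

All arithmetic holds full float precision — the intermediates are shown rounded. Rounded just once: 4 significant digits.
In SI base units: W = 2.072 N, H = 6.217e+08 Pa, K = 2.296e-03.
The Archard volume V = K·W·L/H = 2.296e-03 · 2.072 · 1.558 / 6.217e+08 = 1.192e-11 m³.

value=1.192e-11 m^3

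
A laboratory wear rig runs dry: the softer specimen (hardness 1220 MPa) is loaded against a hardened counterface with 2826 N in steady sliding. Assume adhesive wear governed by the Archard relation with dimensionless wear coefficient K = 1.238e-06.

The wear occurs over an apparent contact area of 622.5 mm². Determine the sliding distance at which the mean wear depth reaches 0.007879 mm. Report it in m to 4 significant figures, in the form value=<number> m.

Each operation maintains exact precision; intermediate values appear rounded, and a single final rounding, at four significant digits.
Convert: Hardness H = 1220 MPa = 1.220e+09 Pa.
Convert: Contact area A = 622.5 mm² = 6.225e-04 m².
Convert: Depth limit h_lim = 0.007879 mm = 7.879e-06 m.
As SI base values: W = 2826 N, H = 1.220e+09 Pa, K = 1.238e-06.
Wearable volume V_lim = h_lim·A = 7.879e-06 · 6.225e-04 = 4.905e-09 m³.
Thus life L = V_lim·H/(K·W) = 4.905e-09 · 1.220e+09 / (1.238e-06 · 2826) = 1710 m.

value=1710 m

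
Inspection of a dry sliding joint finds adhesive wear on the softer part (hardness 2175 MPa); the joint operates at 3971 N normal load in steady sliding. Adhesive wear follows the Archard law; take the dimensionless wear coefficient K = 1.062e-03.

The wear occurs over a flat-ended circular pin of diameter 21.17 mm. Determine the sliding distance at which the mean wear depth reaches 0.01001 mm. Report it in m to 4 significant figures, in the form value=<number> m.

Intermediates are shown rounded. Each operation carries full float precision. Rounded once at the end: four significant digits.
Hardness H = 2175 MPa = 2.175e+09 Pa.
Pin diameter d = 21.17 mm = 0.02117 m. Contact area A = π·d²/4 = π·(0.02117 m)²/4 = 3.520e-04 m².
Depth limit h_lim = 0.01001 mm = 1.001e-05 m.
SI base units throughout: W = 3971 N, H = 2.175e+09 Pa, K = 1.062e-03.
Wearable volume V_lim = h_lim·A = 1.001e-05 · 3.520e-04 = 3.523e-09 m³.
Thus life L = V_lim·H/(K·W) = 3.523e-09 · 2.175e+09 / (1.062e-03 · 3971) = 1.817 m.

value=1.817 m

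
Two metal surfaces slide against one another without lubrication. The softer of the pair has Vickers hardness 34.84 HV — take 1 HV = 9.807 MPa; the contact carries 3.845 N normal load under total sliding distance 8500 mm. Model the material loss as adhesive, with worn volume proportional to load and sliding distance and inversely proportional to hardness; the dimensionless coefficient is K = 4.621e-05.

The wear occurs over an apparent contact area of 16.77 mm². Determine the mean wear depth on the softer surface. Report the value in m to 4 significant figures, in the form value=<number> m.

value=2.636e-07 m

Each operation maintains full precision. The intermediates are shown rounded — rounded just once to 4 significant figures.
Path length L = 8500 mm = 8.500 m.
Hardness H = 34.84 HV × 9.807 MPa/HV = 341.7 MPa = 3.417e+08 Pa.
Contact area A = 16.77 mm² = 1.677e-05 m².
Restated in SI base units: W = 3.845 N, H = 3.417e+08 Pa, K = 4.621e-05.
Volume removed: V = K·W·L/H = 4.621e-05 · 3.845 · 8.500 / 3.417e+08 = 4.420e-12 m³.
Mean depth h = V/A = 4.420e-12 / 1.677e-05 = 2.636e-07 m.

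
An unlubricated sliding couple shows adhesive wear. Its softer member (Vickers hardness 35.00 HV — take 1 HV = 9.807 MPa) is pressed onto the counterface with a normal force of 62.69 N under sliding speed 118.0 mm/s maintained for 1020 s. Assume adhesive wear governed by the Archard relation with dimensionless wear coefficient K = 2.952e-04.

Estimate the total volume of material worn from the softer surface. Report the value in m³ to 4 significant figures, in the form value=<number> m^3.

The intermediates are shown rounded; the computation carries exact precision, and rounded just once to 4 significant figures.
Convert: Sliding speed v = 118.0 mm/s = 0.1180 m/s. Distance covered L = v·t = 0.1180 m/s × 1020 s = 120.4 m.
Convert: Hardness H = 35.00 HV × 9.807 MPa/HV = 343.2 MPa = 3.432e+08 Pa.
Working in SI base units: W = 62.69 N, H = 3.432e+08 Pa, K = 2.952e-04.
Apply Archard: V = K·W·L/H = 2.952e-04 · 62.69 · 120.4 / 3.432e+08 = 6.489e-09 m³.

value=6.489e-09 m^3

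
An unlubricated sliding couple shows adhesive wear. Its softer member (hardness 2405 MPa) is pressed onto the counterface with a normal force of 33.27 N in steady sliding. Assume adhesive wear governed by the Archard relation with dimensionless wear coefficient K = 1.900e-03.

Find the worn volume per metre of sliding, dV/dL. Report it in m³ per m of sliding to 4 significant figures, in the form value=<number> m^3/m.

Intermediate values are displayed rounded; the computation runs at exact precision. Rounded once at the end, at 4 significant digits.
Convert: Hardness H = 2405 MPa = 2.405e+09 Pa.
As SI base values: W = 33.27 N, H = 2.405e+09 Pa, K = 1.900e-03.
The wear rate dV/dL = K·W/H (no L dependence): 1.900e-03 · 33.27 / 2.405e+09 = 2.628e-11 m³/m.

value=2.628e-11 m^3/m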